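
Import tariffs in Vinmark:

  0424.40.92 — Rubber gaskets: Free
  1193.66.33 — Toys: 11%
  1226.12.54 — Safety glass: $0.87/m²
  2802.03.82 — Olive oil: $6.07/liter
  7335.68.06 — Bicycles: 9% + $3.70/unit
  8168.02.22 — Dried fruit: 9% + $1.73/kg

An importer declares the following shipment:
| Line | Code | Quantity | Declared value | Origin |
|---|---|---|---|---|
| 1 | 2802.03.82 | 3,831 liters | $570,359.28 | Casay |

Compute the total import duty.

$23,254.17

Line 1 (2802.03.82, Casay, 3,831 liters, $570,359.28):
Base rate for 2802.03.82 is $6.07/liter.
Duty = 3,831 × $6.07 = $23,254.17.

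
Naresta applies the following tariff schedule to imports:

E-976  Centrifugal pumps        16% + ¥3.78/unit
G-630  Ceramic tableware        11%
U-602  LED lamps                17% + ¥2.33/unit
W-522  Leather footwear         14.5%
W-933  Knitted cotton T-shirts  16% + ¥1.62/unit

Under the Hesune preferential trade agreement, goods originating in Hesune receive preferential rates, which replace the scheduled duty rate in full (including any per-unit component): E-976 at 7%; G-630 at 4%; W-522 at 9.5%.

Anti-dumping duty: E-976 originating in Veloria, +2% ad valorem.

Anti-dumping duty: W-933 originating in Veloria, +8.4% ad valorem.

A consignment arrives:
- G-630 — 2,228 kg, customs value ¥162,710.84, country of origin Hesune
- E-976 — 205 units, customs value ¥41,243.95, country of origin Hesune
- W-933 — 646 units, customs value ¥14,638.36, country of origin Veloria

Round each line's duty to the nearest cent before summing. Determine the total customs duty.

¥14,013.79

Line 1 (G-630, Hesune, 2,228 kg, ¥162,710.84):
Base rate for G-630 is 11%.
Origin Hesune qualifies under the Naresta–Hesune agreement and G-630 is covered: preferential rate 4% applies instead.
Duty = ¥162,710.84 × 4% = ¥6,508.43.
Line 2 (E-976, Hesune, 205 units, ¥41,243.95):
Base rate for E-976 is 16% + ¥3.78/unit.
Origin Hesune qualifies under the Naresta–Hesune agreement and E-976 is covered: preferential rate 7% applies instead.
The additional-duty order on E-976 targets Veloria, not Hesune; it does not apply.
Duty = ¥41,243.95 × 7% = ¥2,887.08.
Line 3 (W-933, Veloria, 646 units, ¥14,638.36):
Base rate for W-933 is 16% + ¥1.62/unit.
Additional duty on W-933 from Veloria: +8.4%. Applied ad valorem rate: 16% + 8.4% = 24.4%.
Duty = ¥14,638.36 × 24.4% + 646 × ¥1.62 = ¥4,618.28.
Total = ¥6,508.43 + ¥2,887.08 + ¥4,618.28 = ¥14,013.79.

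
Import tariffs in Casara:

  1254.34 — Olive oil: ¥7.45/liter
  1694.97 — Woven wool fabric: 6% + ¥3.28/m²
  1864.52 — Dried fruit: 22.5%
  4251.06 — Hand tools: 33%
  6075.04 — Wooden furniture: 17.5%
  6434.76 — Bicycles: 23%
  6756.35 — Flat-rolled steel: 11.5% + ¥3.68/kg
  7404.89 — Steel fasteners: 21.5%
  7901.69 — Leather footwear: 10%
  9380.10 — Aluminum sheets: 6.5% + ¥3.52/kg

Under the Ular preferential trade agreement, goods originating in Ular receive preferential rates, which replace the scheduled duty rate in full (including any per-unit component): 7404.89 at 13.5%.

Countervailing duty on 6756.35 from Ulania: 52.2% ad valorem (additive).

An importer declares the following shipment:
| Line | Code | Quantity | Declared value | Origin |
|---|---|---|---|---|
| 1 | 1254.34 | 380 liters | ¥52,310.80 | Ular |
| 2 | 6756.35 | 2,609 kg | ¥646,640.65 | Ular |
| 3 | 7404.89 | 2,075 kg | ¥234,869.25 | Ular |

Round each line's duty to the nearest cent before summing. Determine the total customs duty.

Line 1 (1254.34, Ular, 380 liters, ¥52,310.80):
Base rate for 1254.34 is ¥7.45/liter.
Origin Ular is the FTA partner but 1254.34 is not on the preference list; base rate stands.
Duty = 380 × ¥7.45 = ¥2,831.00.
Line 2 (6756.35, Ular, 2,609 kg, ¥646,640.65):
Base rate for 6756.35 is 11.5% + ¥3.68/kg.
Origin Ular is the FTA partner but 6756.35 is not on the preference list; base rate stands.
The additional-duty order on 6756.35 targets Ulania, not Ular; it does not apply.
Duty = ¥646,640.65 × 11.5% + 2,609 × ¥3.68 = ¥83,964.79.
Line 3 (7404.89, Ular, 2,075 kg, ¥234,869.25):
Base rate for 7404.89 is 21.5%.
Origin Ular qualifies under the Casara–Ular agreement and 7404.89 is covered: preferential rate 13.5% applies instead.
Duty = ¥234,869.25 × 13.5% = ¥31,707.35.
Total = ¥2,831.00 + ¥83,964.79 + ¥31,707.35 = ¥118,503.14.

¥118,503.14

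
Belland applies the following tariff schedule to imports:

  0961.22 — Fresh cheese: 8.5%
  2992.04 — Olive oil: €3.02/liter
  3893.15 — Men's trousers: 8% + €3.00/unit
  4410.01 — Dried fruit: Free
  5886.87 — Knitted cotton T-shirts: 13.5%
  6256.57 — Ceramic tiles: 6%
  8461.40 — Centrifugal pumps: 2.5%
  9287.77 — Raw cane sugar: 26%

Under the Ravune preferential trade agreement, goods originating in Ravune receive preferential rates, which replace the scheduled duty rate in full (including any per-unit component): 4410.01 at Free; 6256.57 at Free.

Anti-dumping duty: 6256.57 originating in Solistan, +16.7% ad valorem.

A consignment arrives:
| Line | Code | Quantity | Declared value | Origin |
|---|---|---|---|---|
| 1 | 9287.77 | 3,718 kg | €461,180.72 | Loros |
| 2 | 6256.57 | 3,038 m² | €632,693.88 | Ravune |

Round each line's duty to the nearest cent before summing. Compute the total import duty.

€119,906.99

Line 1 (9287.77, Loros, 3,718 kg, €461,180.72):
Base rate for 9287.77 is 26%.
Duty = €461,180.72 × 26% = €119,906.99.
Line 2 (6256.57, Ravune, 3,038 m², €632,693.88):
Base rate for 6256.57 is 6%.
Origin Ravune qualifies under the Belland–Ravune agreement and 6256.57 is covered: preferential rate Free applies instead.
The additional-duty order on 6256.57 targets Solistan, not Ravune; it does not apply.
Duty = €632,693.88 × 0% = €0.00.
Total = €119,906.99 + €0.00 = €119,906.99.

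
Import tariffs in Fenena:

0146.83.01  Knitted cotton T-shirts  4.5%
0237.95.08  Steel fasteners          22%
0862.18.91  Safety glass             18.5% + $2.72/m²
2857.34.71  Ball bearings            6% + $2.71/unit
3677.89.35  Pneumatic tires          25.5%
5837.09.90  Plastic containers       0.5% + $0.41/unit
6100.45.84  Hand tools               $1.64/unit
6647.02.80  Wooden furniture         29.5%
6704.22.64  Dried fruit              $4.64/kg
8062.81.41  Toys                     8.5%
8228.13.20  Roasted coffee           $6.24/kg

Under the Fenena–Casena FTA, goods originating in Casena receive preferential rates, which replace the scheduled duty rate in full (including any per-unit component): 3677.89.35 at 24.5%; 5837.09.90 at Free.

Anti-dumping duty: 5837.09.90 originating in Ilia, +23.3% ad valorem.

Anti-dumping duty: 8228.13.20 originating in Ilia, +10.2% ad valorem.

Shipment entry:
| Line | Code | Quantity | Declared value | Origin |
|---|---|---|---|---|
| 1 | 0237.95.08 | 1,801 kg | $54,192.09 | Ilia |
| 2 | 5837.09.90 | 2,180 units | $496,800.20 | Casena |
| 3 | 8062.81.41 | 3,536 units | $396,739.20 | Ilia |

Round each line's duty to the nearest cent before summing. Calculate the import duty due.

Line 1 (0237.95.08, Ilia, 1,801 kg, $54,192.09):
Base rate for 0237.95.08 is 22%.
Duty = $54,192.09 × 22% = $11,922.26.
Line 2 (5837.09.90, Casena, 2,180 units, $496,800.20):
Base rate for 5837.09.90 is 0.5% + $0.41/unit.
Origin Casena qualifies under the Fenena–Casena agreement and 5837.09.90 is covered: preferential rate Free applies instead.
The additional-duty order on 5837.09.90 targets Ilia, not Casena; it does not apply.
Duty = $496,800.20 × 0% = $0.00.
Line 3 (8062.81.41, Ilia, 3,536 units, $396,739.20):
Base rate for 8062.81.41 is 8.5%.
Duty = $396,739.20 × 8.5% = $33,722.83.
Total = $11,922.26 + $0.00 + $33,722.83 = $45,645.09.

$45,645.09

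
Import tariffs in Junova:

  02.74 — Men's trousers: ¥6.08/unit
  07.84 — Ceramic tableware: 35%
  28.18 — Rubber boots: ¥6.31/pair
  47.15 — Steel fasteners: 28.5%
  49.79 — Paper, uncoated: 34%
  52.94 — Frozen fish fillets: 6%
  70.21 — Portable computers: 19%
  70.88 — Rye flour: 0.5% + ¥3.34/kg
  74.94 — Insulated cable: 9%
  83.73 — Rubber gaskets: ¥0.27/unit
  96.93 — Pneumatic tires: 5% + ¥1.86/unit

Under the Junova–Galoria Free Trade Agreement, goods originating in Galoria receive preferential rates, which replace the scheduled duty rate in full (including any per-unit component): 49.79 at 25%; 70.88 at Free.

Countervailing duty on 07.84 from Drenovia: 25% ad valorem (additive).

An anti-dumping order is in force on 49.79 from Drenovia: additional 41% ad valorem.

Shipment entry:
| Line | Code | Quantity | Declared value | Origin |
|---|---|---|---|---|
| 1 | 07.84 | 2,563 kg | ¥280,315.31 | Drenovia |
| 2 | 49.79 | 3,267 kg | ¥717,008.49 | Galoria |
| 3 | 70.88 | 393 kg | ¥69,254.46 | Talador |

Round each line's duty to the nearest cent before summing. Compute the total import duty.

Line 1 (07.84, Drenovia, 2,563 kg, ¥280,315.31):
Base rate for 07.84 is 35%.
Additional duty on 07.84 from Drenovia: +25%. Applied ad valorem rate: 35% + 25% = 60%.
Duty = ¥280,315.31 × 60% = ¥168,189.19.
Line 2 (49.79, Galoria, 3,267 kg, ¥717,008.49):
Base rate for 49.79 is 34%.
Origin Galoria qualifies under the Junova–Galoria agreement and 49.79 is covered: preferential rate 25% applies instead.
The additional-duty order on 49.79 targets Drenovia, not Galoria; it does not apply.
Duty = ¥717,008.49 × 25% = ¥179,252.12.
Line 3 (70.88, Talador, 393 kg, ¥69,254.46):
Base rate for 70.88 is 0.5% + ¥3.34/kg.
70.88 has an FTA preferential rate, but origin Talador is not Galoria; base rate stands.
Duty = ¥69,254.46 × 0.5% + 393 × ¥3.34 = ¥1,658.89.
Total = ¥168,189.19 + ¥179,252.12 + ¥1,658.89 = ¥349,100.20.

¥349,100.20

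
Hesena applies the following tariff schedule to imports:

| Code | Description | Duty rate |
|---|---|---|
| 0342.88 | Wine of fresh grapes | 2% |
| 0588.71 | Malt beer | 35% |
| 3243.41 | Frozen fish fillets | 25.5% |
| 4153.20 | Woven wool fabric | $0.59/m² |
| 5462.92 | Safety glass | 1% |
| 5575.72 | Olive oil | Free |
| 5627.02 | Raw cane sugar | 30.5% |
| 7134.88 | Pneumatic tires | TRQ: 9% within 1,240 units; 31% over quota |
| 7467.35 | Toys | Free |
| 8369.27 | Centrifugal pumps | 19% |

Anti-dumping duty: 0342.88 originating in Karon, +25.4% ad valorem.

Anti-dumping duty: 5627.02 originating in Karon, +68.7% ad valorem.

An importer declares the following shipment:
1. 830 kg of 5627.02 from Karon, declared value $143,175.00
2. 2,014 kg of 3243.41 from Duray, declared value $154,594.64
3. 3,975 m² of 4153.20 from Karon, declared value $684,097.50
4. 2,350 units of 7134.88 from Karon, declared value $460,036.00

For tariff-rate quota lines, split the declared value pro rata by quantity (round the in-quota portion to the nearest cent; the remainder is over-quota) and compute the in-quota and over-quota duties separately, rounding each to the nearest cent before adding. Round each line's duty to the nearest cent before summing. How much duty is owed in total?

Line 1 (5627.02, Karon, 830 kg, $143,175.00):
Base rate for 5627.02 is 30.5%.
Additional duty on 5627.02 from Karon: +68.7%. Applied ad valorem rate: 30.5% + 68.7% = 99.2%.
Duty = $143,175.00 × 99.2% = $142,029.60.
Line 2 (3243.41, Duray, 2,014 kg, $154,594.64):
Base rate for 3243.41 is 25.5%.
Duty = $154,594.64 × 25.5% = $39,421.63.
Line 3 (4153.20, Karon, 3,975 m², $684,097.50):
Base rate for 4153.20 is $0.59/m².
Duty = 3,975 × $0.59 = $2,345.25.
Line 4 (7134.88, Karon, 2,350 units, $460,036.00):
Code 7134.88 is under a tariff-rate quota (threshold 1,240 units). In-quota: 1,240 units at 9%; over-quota: 1,110 units at 31%.
Pro-rata value split: in-quota = $460,036.00 × 1,240/2,350 = $242,742.40; over-quota = $460,036.00 − $242,742.40 = $217,293.60.
In-quota duty = $242,742.40 × 9% = $21,846.82. Over-quota duty = $217,293.60 × 31% = $67,361.02.
Line duty = $21,846.82 + $67,361.02 = $89,207.84.
Total = $142,029.60 + $39,421.63 + $2,345.25 + $89,207.84 = $273,004.32.

$273,004.32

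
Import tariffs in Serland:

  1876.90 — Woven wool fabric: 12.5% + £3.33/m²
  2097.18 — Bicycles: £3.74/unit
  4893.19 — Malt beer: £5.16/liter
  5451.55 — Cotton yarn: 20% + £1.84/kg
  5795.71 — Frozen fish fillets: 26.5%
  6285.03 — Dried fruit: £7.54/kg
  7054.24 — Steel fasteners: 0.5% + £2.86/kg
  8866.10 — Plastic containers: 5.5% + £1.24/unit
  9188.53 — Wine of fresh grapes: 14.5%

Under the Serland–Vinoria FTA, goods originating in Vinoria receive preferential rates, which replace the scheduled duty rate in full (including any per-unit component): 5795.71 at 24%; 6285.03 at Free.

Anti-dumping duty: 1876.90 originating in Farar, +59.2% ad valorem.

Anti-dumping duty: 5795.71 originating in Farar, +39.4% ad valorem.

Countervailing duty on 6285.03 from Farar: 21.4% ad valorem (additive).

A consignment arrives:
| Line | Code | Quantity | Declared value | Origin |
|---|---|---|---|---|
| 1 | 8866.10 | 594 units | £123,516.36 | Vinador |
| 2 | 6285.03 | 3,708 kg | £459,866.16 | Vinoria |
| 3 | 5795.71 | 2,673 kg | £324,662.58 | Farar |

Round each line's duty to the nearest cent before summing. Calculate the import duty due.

£221,482.60

Line 1 (8866.10, Vinador, 594 units, £123,516.36):
Base rate for 8866.10 is 5.5% + £1.24/unit.
Duty = £123,516.36 × 5.5% + 594 × £1.24 = £7,529.96.
Line 2 (6285.03, Vinoria, 3,708 kg, £459,866.16):
Base rate for 6285.03 is £7.54/kg.
Origin Vinoria qualifies under the Serland–Vinoria agreement and 6285.03 is covered: preferential rate Free applies instead.
The additional-duty order on 6285.03 targets Farar, not Vinoria; it does not apply.
Duty = £459,866.16 × 0% = £0.00.
Line 3 (5795.71, Farar, 2,673 kg, £324,662.58):
Base rate for 5795.71 is 26.5%.
5795.71 has an FTA preferential rate, but origin Farar is not Vinoria; base rate stands.
Additional duty on 5795.71 from Farar: +39.4%. Applied ad valorem rate: 26.5% + 39.4% = 65.9%.
Duty = £324,662.58 × 65.9% = £213,952.64.
Total = £7,529.96 + £0.00 + £213,952.64 = £221,482.60.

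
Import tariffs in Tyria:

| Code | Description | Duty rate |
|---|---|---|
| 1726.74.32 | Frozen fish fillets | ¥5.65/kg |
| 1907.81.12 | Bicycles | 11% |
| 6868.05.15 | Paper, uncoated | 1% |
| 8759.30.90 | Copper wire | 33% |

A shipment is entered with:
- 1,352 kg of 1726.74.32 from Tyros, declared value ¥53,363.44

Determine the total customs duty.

Line 1 (1726.74.32, Tyros, 1,352 kg, ¥53,363.44):
Base rate for 1726.74.32 is ¥5.65/kg.
Duty = 1,352 × ¥5.65 = ¥7,638.80.

¥7,638.80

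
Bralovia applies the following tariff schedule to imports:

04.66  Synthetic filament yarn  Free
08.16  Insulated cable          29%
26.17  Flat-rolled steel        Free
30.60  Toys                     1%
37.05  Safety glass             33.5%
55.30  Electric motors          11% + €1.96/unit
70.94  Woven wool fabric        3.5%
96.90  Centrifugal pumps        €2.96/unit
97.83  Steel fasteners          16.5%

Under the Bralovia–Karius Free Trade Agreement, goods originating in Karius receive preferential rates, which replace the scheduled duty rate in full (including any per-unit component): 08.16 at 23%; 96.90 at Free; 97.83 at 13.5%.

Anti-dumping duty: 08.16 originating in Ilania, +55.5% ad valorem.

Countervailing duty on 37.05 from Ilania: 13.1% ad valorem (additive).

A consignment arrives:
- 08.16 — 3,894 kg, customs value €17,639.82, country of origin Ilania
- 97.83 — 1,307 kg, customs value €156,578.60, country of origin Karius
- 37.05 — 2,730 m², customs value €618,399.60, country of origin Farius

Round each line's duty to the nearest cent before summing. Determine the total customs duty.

€243,207.63

Line 1 (08.16, Ilania, 3,894 kg, €17,639.82):
Base rate for 08.16 is 29%.
08.16 has an FTA preferential rate, but origin Ilania is not Karius; base rate stands.
Additional duty on 08.16 from Ilania: +55.5%. Applied ad valorem rate: 29% + 55.5% = 84.5%.
Duty = €17,639.82 × 84.5% = €14,905.65.
Line 2 (97.83, Karius, 1,307 kg, €156,578.60):
Base rate for 97.83 is 16.5%.
Origin Karius qualifies under the Bralovia–Karius agreement and 97.83 is covered: preferential rate 13.5% applies instead.
Duty = €156,578.60 × 13.5% = €21,138.11.
Line 3 (37.05, Farius, 2,730 m², €618,399.60):
Base rate for 37.05 is 33.5%.
The additional-duty order on 37.05 targets Ilania, not Farius; it does not apply.
Duty = €618,399.60 × 33.5% = €207,163.87.
Total = €14,905.65 + €21,138.11 + €207,163.87 = €243,207.63.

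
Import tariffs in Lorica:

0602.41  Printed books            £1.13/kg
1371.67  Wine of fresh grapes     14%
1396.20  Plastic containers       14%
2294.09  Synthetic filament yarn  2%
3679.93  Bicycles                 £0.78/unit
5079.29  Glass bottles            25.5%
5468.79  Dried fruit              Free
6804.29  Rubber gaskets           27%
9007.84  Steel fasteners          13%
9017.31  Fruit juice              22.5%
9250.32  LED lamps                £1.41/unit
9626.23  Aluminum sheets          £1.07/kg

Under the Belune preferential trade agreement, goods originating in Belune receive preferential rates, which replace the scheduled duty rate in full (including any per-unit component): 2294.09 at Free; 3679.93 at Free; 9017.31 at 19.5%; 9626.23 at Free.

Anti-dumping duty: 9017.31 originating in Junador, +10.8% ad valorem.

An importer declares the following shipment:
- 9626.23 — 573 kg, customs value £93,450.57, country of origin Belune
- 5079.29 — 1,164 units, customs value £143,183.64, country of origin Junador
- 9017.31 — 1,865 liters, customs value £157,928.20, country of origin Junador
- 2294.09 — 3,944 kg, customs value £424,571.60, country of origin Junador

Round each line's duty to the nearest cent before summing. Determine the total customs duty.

Line 1 (9626.23, Belune, 573 kg, £93,450.57):
Base rate for 9626.23 is £1.07/kg.
Origin Belune qualifies under the Lorica–Belune agreement and 9626.23 is covered: preferential rate Free applies instead.
Duty = £93,450.57 × 0% = £0.00.
Line 2 (5079.29, Junador, 1,164 units, £143,183.64):
Base rate for 5079.29 is 25.5%.
Duty = £143,183.64 × 25.5% = £36,511.83.
Line 3 (9017.31, Junador, 1,865 liters, £157,928.20):
Base rate for 9017.31 is 22.5%.
9017.31 has an FTA preferential rate, but origin Junador is not Belune; base rate stands.
Additional duty on 9017.31 from Junador: +10.8%. Applied ad valorem rate: 22.5% + 10.8% = 33.3%.
Duty = £157,928.20 × 33.3% = £52,590.09.
Line 4 (2294.09, Junador, 3,944 kg, £424,571.60):
Base rate for 2294.09 is 2%.
2294.09 has an FTA preferential rate, but origin Junador is not Belune; base rate stands.
Duty = £424,571.60 × 2% = £8,491.43.
Total = £0.00 + £36,511.83 + £52,590.09 + £8,491.43 = £97,593.35.

£97,593.35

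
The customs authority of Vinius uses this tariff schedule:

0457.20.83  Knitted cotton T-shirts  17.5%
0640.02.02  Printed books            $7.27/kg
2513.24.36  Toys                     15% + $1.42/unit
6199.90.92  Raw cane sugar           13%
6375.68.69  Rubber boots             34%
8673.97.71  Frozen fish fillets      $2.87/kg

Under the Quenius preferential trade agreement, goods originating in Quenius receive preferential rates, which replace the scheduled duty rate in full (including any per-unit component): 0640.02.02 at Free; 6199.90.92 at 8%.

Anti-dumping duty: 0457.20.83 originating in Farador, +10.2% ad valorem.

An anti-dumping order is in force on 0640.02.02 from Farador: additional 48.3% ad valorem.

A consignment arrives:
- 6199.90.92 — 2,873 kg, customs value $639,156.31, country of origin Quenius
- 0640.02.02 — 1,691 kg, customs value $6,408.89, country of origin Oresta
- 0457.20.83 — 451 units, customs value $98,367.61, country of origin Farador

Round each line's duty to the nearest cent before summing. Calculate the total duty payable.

$90,673.90

Line 1 (6199.90.92, Quenius, 2,873 kg, $639,156.31):
Base rate for 6199.90.92 is 13%.
Origin Quenius qualifies under the Vinius–Quenius agreement and 6199.90.92 is covered: preferential rate 8% applies instead.
Duty = $639,156.31 × 8% = $51,132.50.
Line 2 (0640.02.02, Oresta, 1,691 kg, $6,408.89):
Base rate for 0640.02.02 is $7.27/kg.
0640.02.02 has an FTA preferential rate, but origin Oresta is not Quenius; base rate stands.
The additional-duty order on 0640.02.02 targets Farador, not Oresta; it does not apply.
Duty = 1,691 × $7.27 = $12,293.57.
Line 3 (0457.20.83, Farador, 451 units, $98,367.61):
Base rate for 0457.20.83 is 17.5%.
Additional duty on 0457.20.83 from Farador: +10.2%. Applied ad valorem rate: 17.5% + 10.2% = 27.7%.
Duty = $98,367.61 × 27.7% = $27,247.83.
Total = $51,132.50 + $12,293.57 + $27,247.83 = $90,673.90.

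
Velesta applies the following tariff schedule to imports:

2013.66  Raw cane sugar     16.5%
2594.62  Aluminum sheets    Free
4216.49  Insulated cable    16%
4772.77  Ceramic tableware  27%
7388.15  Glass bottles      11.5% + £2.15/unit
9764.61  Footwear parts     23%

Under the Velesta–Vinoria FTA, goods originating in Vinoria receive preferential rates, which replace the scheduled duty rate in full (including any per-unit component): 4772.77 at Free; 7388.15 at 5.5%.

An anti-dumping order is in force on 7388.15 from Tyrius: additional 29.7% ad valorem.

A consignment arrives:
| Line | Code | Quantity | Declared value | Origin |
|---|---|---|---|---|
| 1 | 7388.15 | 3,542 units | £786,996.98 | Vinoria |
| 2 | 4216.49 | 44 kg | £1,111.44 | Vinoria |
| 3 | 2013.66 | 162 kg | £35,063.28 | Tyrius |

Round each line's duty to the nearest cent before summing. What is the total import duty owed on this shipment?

Line 1 (7388.15, Vinoria, 3,542 units, £786,996.98):
Base rate for 7388.15 is 11.5% + £2.15/unit.
Origin Vinoria qualifies under the Velesta–Vinoria agreement and 7388.15 is covered: preferential rate 5.5% applies instead.
The additional-duty order on 7388.15 targets Tyrius, not Vinoria; it does not apply.
Duty = £786,996.98 × 5.5% = £43,284.83.
Line 2 (4216.49, Vinoria, 44 kg, £1,111.44):
Base rate for 4216.49 is 16%.
Origin Vinoria is the FTA partner but 4216.49 is not on the preference list; base rate stands.
Duty = £1,111.44 × 16% = £177.83.
Line 3 (2013.66, Tyrius, 162 kg, £35,063.28):
Base rate for 2013.66 is 16.5%.
Duty = £35,063.28 × 16.5% = £5,785.44.
Total = £43,284.83 + £177.83 + £5,785.44 = £49,248.10.

£49,248.10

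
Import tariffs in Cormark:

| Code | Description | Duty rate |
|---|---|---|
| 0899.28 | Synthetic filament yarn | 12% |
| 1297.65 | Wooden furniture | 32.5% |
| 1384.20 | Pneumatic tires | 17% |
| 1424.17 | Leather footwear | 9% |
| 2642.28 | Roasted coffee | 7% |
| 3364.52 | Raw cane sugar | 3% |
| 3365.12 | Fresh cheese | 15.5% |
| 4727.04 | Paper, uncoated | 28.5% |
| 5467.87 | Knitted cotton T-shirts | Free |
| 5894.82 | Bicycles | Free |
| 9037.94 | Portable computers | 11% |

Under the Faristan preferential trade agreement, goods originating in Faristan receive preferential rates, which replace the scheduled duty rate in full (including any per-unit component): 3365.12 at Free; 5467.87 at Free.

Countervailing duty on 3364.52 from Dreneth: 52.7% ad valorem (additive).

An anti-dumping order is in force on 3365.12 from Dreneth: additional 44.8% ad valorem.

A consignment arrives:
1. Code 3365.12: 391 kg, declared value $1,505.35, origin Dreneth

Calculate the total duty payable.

$907.73

Line 1 (3365.12, Dreneth, 391 kg, $1,505.35):
Base rate for 3365.12 is 15.5%.
3365.12 has an FTA preferential rate, but origin Dreneth is not Faristan; base rate stands.
Additional duty on 3365.12 from Dreneth: +44.8%. Applied ad valorem rate: 15.5% + 44.8% = 60.3%.
Duty = $1,505.35 × 60.3% = $907.73.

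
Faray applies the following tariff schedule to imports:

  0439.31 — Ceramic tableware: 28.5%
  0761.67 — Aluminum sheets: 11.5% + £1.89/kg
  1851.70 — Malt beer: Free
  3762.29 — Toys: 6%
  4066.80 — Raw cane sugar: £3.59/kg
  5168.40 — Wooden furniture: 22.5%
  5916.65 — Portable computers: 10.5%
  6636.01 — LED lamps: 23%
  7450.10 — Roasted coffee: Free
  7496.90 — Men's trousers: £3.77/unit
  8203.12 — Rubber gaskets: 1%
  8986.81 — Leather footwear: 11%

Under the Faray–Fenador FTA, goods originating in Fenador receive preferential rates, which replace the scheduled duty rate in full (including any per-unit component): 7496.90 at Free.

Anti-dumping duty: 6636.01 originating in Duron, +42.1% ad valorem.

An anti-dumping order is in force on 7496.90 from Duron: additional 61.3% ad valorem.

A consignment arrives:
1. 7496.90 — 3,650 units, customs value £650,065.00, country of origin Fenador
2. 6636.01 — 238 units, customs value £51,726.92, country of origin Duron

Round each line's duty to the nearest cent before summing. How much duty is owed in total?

£33,674.22

Line 1 (7496.90, Fenador, 3,650 units, £650,065.00):
Base rate for 7496.90 is £3.77/unit.
Origin Fenador qualifies under the Faray–Fenador agreement and 7496.90 is covered: preferential rate Free applies instead.
The additional-duty order on 7496.90 targets Duron, not Fenador; it does not apply.
Duty = £650,065.00 × 0% = £0.00.
Line 2 (6636.01, Duron, 238 units, £51,726.92):
Base rate for 6636.01 is 23%.
Additional duty on 6636.01 from Duron: +42.1%. Applied ad valorem rate: 23% + 42.1% = 65.1%.
Duty = £51,726.92 × 65.1% = £33,674.22.
Total = £0.00 + £33,674.22 = £33,674.22.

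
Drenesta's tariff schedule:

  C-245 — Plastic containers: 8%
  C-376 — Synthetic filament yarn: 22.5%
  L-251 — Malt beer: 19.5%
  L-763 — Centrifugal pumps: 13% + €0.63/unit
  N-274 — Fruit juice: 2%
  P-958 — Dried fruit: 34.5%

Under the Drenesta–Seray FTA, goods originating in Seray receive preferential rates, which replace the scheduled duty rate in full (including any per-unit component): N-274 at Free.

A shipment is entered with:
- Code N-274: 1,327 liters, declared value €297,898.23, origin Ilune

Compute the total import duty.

€5,957.96

Line 1 (N-274, Ilune, 1,327 liters, €297,898.23):
Base rate for N-274 is 2%.
N-274 has an FTA preferential rate, but origin Ilune is not Seray; base rate stands.
Duty = €297,898.23 × 2% = €5,957.96.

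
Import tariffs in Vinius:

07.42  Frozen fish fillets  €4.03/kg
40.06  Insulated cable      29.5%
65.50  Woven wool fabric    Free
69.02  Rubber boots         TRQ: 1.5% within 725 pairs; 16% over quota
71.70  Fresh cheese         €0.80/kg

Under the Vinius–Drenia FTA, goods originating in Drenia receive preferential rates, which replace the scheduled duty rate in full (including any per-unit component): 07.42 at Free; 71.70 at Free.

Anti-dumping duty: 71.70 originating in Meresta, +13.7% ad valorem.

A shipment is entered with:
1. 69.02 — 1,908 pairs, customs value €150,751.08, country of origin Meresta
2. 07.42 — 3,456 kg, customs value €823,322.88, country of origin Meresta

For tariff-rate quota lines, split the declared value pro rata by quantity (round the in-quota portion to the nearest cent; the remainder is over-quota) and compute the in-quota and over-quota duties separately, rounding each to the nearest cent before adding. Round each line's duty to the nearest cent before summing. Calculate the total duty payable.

Line 1 (69.02, Meresta, 1,908 pairs, €150,751.08):
Code 69.02 is under a tariff-rate quota (threshold 725 pairs). In-quota: 725 pairs at 1.5%; over-quota: 1,183 pairs at 16%.
Pro-rata value split: in-quota = €150,751.08 × 725/1,908 = €57,282.25; over-quota = €150,751.08 − €57,282.25 = €93,468.83.
In-quota duty = €57,282.25 × 1.5% = €859.23. Over-quota duty = €93,468.83 × 16% = €14,955.01.
Line duty = €859.23 + €14,955.01 = €15,814.24.
Line 2 (07.42, Meresta, 3,456 kg, €823,322.88):
Base rate for 07.42 is €4.03/kg.
07.42 has an FTA preferential rate, but origin Meresta is not Drenia; base rate stands.
Duty = 3,456 × €4.03 = €13,927.68.
Total = €15,814.24 + €13,927.68 = €29,741.92.

€29,741.92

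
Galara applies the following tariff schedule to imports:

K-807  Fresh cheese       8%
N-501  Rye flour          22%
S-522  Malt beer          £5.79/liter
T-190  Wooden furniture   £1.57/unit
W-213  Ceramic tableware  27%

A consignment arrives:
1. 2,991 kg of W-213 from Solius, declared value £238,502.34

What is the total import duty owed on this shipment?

£64,395.63

Line 1 (W-213, Solius, 2,991 kg, £238,502.34):
Base rate for W-213 is 27%.
Duty = £238,502.34 × 27% = £64,395.63.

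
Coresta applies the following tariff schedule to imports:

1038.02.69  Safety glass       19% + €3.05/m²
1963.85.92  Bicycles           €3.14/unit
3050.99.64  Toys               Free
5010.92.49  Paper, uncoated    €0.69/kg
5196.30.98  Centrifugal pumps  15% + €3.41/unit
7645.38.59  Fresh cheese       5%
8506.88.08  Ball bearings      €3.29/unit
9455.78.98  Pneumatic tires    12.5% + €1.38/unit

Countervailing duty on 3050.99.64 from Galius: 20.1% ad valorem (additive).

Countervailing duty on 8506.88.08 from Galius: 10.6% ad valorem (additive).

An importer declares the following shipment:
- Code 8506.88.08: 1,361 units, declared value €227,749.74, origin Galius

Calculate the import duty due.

€28,619.16

Line 1 (8506.88.08, Galius, 1,361 units, €227,749.74):
Base rate for 8506.88.08 is €3.29/unit.
Additional duty on 8506.88.08 from Galius: +10.6% ad valorem. Applied ad valorem rate = 10.6%.
Duty = €227,749.74 × 10.6% + 1,361 × €3.29 = €28,619.16.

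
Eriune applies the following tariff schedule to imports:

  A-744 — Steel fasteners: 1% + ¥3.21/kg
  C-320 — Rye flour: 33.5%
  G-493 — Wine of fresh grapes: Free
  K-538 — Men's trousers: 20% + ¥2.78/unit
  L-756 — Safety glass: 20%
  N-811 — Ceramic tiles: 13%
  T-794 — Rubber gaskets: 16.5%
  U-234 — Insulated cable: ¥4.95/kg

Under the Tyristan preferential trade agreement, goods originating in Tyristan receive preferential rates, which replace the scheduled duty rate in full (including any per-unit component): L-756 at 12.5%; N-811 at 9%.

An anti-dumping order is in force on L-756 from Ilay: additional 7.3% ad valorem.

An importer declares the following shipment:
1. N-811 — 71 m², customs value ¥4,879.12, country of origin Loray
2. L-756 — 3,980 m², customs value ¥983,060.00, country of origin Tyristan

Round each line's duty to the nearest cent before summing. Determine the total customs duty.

Line 1 (N-811, Loray, 71 m², ¥4,879.12):
Base rate for N-811 is 13%.
N-811 has an FTA preferential rate, but origin Loray is not Tyristan; base rate stands.
Duty = ¥4,879.12 × 13% = ¥634.29.
Line 2 (L-756, Tyristan, 3,980 m², ¥983,060.00):
Base rate for L-756 is 20%.
Origin Tyristan qualifies under the Eriune–Tyristan agreement and L-756 is covered: preferential rate 12.5% applies instead.
The additional-duty order on L-756 targets Ilay, not Tyristan; it does not apply.
Duty = ¥983,060.00 × 12.5% = ¥122,882.50.
Total = ¥634.29 + ¥122,882.50 = ¥123,516.79.

¥123,516.79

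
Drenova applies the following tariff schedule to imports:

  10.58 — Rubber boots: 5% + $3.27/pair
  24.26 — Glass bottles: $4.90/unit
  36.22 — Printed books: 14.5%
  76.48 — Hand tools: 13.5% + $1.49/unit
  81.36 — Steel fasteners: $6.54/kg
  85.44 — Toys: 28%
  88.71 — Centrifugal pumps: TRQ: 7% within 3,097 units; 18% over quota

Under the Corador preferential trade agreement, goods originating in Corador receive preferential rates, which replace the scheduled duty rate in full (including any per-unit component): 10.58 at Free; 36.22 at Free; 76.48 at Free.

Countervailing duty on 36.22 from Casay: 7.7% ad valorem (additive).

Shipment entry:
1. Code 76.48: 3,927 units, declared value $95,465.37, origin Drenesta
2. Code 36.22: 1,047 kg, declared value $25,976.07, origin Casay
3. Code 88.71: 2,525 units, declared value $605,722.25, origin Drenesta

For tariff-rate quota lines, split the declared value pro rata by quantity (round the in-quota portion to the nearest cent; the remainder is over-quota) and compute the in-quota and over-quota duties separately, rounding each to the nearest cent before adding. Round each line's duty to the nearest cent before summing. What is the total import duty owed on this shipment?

Line 1 (76.48, Drenesta, 3,927 units, $95,465.37):
Base rate for 76.48 is 13.5% + $1.49/unit.
76.48 has an FTA preferential rate, but origin Drenesta is not Corador; base rate stands.
Duty = $95,465.37 × 13.5% + 3,927 × $1.49 = $18,739.05.
Line 2 (36.22, Casay, 1,047 kg, $25,976.07):
Base rate for 36.22 is 14.5%.
36.22 has an FTA preferential rate, but origin Casay is not Corador; base rate stands.
Additional duty on 36.22 from Casay: +7.7%. Applied ad valorem rate: 14.5% + 7.7% = 22.2%.
Duty = $25,976.07 × 22.2% = $5,766.69.
Line 3 (88.71, Drenesta, 2,525 units, $605,722.25):
Code 88.71 is under a tariff-rate quota (threshold 3,097 units). Quantity 2,525 units is within the quota, so the in-quota rate 7% applies to the full value.
Duty = $605,722.25 × 7% = $42,400.56.
Total = $18,739.05 + $5,766.69 + $42,400.56 = $66,906.30.

$66,906.30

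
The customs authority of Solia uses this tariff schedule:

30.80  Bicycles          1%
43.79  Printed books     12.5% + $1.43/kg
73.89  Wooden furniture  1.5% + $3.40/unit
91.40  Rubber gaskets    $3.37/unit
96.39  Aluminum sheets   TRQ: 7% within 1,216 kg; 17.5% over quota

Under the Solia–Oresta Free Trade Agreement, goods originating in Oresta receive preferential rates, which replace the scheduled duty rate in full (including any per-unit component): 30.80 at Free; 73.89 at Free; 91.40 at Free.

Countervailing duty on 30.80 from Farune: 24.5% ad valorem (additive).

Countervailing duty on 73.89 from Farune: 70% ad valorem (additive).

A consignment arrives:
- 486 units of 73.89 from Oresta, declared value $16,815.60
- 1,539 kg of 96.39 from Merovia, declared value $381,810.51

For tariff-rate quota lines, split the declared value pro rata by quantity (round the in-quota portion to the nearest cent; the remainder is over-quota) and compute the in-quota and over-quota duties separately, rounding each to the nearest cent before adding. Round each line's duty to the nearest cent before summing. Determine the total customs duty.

Line 1 (73.89, Oresta, 486 units, $16,815.60):
Base rate for 73.89 is 1.5% + $3.40/unit.
Origin Oresta qualifies under the Solia–Oresta agreement and 73.89 is covered: preferential rate Free applies instead.
The additional-duty order on 73.89 targets Farune, not Oresta; it does not apply.
Duty = $16,815.60 × 0% = $0.00.
Line 2 (96.39, Merovia, 1,539 kg, $381,810.51):
Code 96.39 is under a tariff-rate quota (threshold 1,216 kg). In-quota: 1,216 kg at 7%; over-quota: 323 kg at 17.5%.
Pro-rata value split: in-quota = $381,810.51 × 1,216/1,539 = $301,677.44; over-quota = $381,810.51 − $301,677.44 = $80,133.07.
In-quota duty = $301,677.44 × 7% = $21,117.42. Over-quota duty = $80,133.07 × 17.5% = $14,023.29.
Line duty = $21,117.42 + $14,023.29 = $35,140.71.
Total = $0.00 + $35,140.71 = $35,140.71.

$35,140.71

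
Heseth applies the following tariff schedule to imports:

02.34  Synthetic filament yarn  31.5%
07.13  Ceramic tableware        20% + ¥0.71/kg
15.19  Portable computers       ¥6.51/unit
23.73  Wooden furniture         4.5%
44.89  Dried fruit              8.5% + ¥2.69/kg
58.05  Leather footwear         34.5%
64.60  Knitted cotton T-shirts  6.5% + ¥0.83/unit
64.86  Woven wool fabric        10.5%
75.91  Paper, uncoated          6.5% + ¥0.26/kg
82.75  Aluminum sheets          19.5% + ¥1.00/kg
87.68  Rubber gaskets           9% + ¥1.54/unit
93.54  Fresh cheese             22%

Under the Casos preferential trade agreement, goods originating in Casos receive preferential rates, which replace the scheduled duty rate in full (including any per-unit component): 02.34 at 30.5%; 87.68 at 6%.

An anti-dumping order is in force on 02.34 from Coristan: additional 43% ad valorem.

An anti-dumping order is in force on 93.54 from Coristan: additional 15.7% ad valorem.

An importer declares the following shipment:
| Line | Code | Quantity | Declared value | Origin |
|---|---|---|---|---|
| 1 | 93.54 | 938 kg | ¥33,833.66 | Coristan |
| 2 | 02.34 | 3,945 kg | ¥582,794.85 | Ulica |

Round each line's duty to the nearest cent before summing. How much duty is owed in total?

Line 1 (93.54, Coristan, 938 kg, ¥33,833.66):
Base rate for 93.54 is 22%.
Additional duty on 93.54 from Coristan: +15.7%. Applied ad valorem rate: 22% + 15.7% = 37.7%.
Duty = ¥33,833.66 × 37.7% = ¥12,755.29.
Line 2 (02.34, Ulica, 3,945 kg, ¥582,794.85):
Base rate for 02.34 is 31.5%.
02.34 has an FTA preferential rate, but origin Ulica is not Casos; base rate stands.
The additional-duty order on 02.34 targets Coristan, not Ulica; it does not apply.
Duty = ¥582,794.85 × 31.5% = ¥183,580.38.
Total = ¥12,755.29 + ¥183,580.38 = ¥196,335.67.

¥196,335.67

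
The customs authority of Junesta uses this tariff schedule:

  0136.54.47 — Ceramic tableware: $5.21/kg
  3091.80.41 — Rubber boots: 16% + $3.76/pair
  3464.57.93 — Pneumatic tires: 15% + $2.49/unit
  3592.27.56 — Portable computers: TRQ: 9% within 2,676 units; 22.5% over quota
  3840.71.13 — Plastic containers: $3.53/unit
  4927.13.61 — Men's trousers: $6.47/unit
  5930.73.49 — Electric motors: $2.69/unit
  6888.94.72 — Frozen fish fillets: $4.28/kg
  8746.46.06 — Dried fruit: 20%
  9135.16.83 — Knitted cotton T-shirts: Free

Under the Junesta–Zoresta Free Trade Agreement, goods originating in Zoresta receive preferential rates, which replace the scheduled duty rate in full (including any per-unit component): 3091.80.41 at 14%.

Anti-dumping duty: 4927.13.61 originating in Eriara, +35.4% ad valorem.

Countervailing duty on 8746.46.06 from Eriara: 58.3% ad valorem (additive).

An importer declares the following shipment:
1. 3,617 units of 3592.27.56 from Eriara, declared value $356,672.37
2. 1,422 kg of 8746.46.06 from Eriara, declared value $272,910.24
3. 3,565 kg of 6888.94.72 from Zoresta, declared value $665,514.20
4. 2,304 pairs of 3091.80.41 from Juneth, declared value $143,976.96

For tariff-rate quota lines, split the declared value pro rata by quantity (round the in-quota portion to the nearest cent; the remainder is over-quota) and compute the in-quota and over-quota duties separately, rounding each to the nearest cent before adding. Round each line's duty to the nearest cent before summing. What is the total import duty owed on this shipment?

Line 1 (3592.27.56, Eriara, 3,617 units, $356,672.37):
Code 3592.27.56 is under a tariff-rate quota (threshold 2,676 units). In-quota: 2,676 units at 9%; over-quota: 941 units at 22.5%.
Pro-rata value split: in-quota = $356,672.37 × 2,676/3,617 = $263,880.36; over-quota = $356,672.37 − $263,880.36 = $92,792.01.
In-quota duty = $263,880.36 × 9% = $23,749.23. Over-quota duty = $92,792.01 × 22.5% = $20,878.20.
Line duty = $23,749.23 + $20,878.20 = $44,627.43.
Line 2 (8746.46.06, Eriara, 1,422 kg, $272,910.24):
Base rate for 8746.46.06 is 20%.
Additional duty on 8746.46.06 from Eriara: +58.3%. Applied ad valorem rate: 20% + 58.3% = 78.3%.
Duty = $272,910.24 × 78.3% = $213,688.72.
Line 3 (6888.94.72, Zoresta, 3,565 kg, $665,514.20):
Base rate for 6888.94.72 is $4.28/kg.
Origin Zoresta is the FTA partner but 6888.94.72 is not on the preference list; base rate stands.
Duty = 3,565 × $4.28 = $15,258.20.
Line 4 (3091.80.41, Juneth, 2,304 pairs, $143,976.96):
Base rate for 3091.80.41 is 16% + $3.76/pair.
3091.80.41 has an FTA preferential rate, but origin Juneth is not Zoresta; base rate stands.
Duty = $143,976.96 × 16% + 2,304 × $3.76 = $31,699.35.
Total = $44,627.43 + $213,688.72 + $15,258.20 + $31,699.35 = $305,273.70.

$305,273.70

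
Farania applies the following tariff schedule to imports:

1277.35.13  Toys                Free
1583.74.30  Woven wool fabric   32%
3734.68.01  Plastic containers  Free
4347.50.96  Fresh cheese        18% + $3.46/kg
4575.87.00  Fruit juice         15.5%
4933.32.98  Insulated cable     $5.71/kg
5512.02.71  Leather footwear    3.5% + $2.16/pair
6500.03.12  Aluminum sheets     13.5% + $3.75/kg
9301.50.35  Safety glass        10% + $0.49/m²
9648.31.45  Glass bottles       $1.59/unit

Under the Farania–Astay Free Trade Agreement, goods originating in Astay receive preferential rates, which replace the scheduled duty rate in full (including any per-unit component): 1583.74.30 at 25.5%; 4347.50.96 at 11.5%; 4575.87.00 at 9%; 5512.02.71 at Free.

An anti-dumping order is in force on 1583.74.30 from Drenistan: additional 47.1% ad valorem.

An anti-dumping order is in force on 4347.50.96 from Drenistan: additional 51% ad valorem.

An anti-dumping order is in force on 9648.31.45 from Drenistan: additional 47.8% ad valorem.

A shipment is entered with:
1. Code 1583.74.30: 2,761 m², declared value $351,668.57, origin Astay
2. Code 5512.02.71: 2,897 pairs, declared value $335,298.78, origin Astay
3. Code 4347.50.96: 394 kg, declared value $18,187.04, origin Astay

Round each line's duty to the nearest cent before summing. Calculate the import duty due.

Line 1 (1583.74.30, Astay, 2,761 m², $351,668.57):
Base rate for 1583.74.30 is 32%.
Origin Astay qualifies under the Farania–Astay agreement and 1583.74.30 is covered: preferential rate 25.5% applies instead.
The additional-duty order on 1583.74.30 targets Drenistan, not Astay; it does not apply.
Duty = $351,668.57 × 25.5% = $89,675.49.
Line 2 (5512.02.71, Astay, 2,897 pairs, $335,298.78):
Base rate for 5512.02.71 is 3.5% + $2.16/pair.
Origin Astay qualifies under the Farania–Astay agreement and 5512.02.71 is covered: preferential rate Free applies instead.
Duty = $335,298.78 × 0% = $0.00.
Line 3 (4347.50.96, Astay, 394 kg, $18,187.04):
Base rate for 4347.50.96 is 18% + $3.46/kg.
Origin Astay qualifies under the Farania–Astay agreement and 4347.50.96 is covered: preferential rate 11.5% applies instead.
The additional-duty order on 4347.50.96 targets Drenistan, not Astay; it does not apply.
Duty = $18,187.04 × 11.5% = $2,091.51.
Total = $89,675.49 + $0.00 + $2,091.51 = $91,767.00.

$91,767.00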